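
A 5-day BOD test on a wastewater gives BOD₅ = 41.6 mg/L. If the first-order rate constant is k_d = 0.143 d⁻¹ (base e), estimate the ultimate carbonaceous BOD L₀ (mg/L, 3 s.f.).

L₀ ≈ 81.4 mg/L

BOD₅ = L₀(1 − e^(−5k_d)) ⇒ L₀ = BOD₅ / (1 − e^(−5×0.143))
= 41.6 / (1 − 0.4892) = 41.6 / 0.5108 = 81.44 mg/L.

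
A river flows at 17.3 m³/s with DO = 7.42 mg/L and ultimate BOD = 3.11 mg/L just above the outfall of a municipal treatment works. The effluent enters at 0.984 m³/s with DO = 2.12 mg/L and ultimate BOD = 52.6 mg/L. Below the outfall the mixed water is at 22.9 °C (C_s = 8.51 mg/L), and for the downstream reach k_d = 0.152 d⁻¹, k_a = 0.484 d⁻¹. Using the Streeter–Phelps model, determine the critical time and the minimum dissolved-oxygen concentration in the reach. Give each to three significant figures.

Mixed DO = (17.3×7.42 + 0.984×2.12)/(17.3+0.984) = 130.5/18.28 = 7.135 mg/L.
Mixed L₀ = (17.3×3.11 + 0.984×52.6)/(18.28) = 105.6/18.28 = 5.773 mg/L.
Initial deficit D₀ = C_s − DO₀ = 8.51 − 7.135 = 1.375 mg/L.
t_c = (1/0.3320) ln[(0.484/0.152)(1 − 1.375×0.3320/(0.152×5.773))] = 3.012 × ln(1.528) = 1.276 d.
D_c = (0.152/0.484) × 5.773 × e^(−0.152×1.276) = 0.3140 × 5.773 × 0.8237 = 1.493 mg/L.
Minimum DO = 8.51 − 1.493 = 7.017 mg/L.

t_c ≈ 1.28 d; minimum DO ≈ 7.02 mg/L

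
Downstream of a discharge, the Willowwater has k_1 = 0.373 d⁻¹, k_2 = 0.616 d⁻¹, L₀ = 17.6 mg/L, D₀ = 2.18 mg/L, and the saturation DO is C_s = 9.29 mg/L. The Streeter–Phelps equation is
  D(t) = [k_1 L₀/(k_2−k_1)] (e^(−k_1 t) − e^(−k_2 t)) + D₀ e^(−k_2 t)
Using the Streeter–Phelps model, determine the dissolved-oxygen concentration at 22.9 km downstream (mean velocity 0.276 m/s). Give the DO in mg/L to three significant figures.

DO ≈ 4.15 mg/L

Travel time t = x/v = 22.9 km / (0.276 m/s) = 22900 m / 0.276 m/s = 82970 s = 0.9603 d.
k_1 L₀/(k_2−k_1) = 0.373×17.6/(0.616−0.373) = 6.565/0.2430 = 27.02 mg/L.
e^(−k_1 t) = e^(−0.373×0.9603) = 0.6989; e^(−k_2 t) = e^(−0.616×0.9603) = 0.5535.
D = 27.02 × (0.6989 − 0.5535) + 2.18 × 0.5535 = 3.930 + 1.207 = 5.136 mg/L.
DO = C_s − D = 9.29 − 5.136 = 4.154 mg/L.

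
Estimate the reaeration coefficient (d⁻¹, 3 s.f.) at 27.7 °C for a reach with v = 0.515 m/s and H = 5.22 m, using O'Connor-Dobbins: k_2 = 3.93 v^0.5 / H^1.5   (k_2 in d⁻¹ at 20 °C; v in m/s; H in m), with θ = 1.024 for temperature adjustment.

k_2 ≈ 0.284 d⁻¹

k_2(20) = 3.93 × 0.515^0.5 / 5.22^1.5 = 3.93 × 0.7176 / 11.93 = 0.2365 d⁻¹.
k_2(27.7) = 0.2365 × 1.024^(27.7−20) = 0.2365 × 1.200 = 0.2839 d⁻¹.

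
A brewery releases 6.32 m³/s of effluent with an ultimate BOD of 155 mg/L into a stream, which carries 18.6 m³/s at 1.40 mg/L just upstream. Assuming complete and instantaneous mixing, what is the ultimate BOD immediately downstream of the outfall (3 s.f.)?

40.4 mg/L

Flow-weighted mixing: C = (Q_r C_r + Q_w C_w)/(Q_r + Q_w)
= (18.6×1.40 + 6.32×155)/(18.6 + 6.32) = 1006/24.92 = 40.35 mg/L.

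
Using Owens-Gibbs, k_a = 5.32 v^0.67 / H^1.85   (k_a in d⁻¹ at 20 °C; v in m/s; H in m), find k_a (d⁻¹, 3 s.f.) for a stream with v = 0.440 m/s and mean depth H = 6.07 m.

k_a = 5.32 × 0.440^0.67 / 6.07^1.85 = 5.32 × 0.5769 / 28.11 = 0.1092 d⁻¹.

k_a ≈ 0.109 d⁻¹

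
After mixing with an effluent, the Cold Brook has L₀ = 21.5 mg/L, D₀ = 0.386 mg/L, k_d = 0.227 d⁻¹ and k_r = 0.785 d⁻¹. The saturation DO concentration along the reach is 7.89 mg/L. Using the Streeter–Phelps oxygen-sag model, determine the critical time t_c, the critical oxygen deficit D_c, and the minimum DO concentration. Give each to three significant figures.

At the critical point dD/dt = 0, so k_d L₀ e^(−k_d t) = k_r D. Substituting D(t) from the Streeter–Phelps equation and solving for t gives
t_c = ln[(k_r/k_d)(1 − D₀(k_r−k_d)/(k_d L₀))] / (k_r−k_d).
Here k_r−k_d = 0.5580 d⁻¹ and 1 − D₀(k_r−k_d)/(k_d L₀) = 1 − 0.386×0.5580/(0.227×21.5) = 0.9559, so
t_c = ln(3.458 × 0.9559) / 0.5580 = 1.196 / 0.5580 = 2.143 d.
L(t_c) = L₀ e^(−k_d t_c) = 21.5 × 0.6148 = 13.22 mg/L, and at the critical point k_r D_c = k_d L, so D_c = (0.227/0.785) × 13.22 = 3.823 mg/L.
Minimum DO = C_s − D_c = 7.89 − 3.823 = 4.067 mg/L.

t_c ≈ 2.14 d; D_c ≈ 3.82 mg/L; min DO ≈ 4.07 mg/L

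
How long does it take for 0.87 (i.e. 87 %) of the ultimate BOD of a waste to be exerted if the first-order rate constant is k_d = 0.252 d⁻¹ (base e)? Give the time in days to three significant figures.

t ≈ 8.10 d

y/L₀ = 1 − e^(−k_d t) = 0.87 ⇒ e^(−k_d t) = 0.130
t = −ln(0.130) / 0.252 = 2.040 / 0.252 = 8.096 d.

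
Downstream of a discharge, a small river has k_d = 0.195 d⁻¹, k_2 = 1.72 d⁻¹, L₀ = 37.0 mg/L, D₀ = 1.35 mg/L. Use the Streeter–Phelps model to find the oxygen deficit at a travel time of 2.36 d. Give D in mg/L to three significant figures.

k_d L₀/(k_2−k_d) = 0.195×37.0/(1.72−0.195) = 7.215/1.525 = 4.731 mg/L.
e^(−k_d t) = e^(−0.195×2.360) = 0.6312; e^(−k_2 t) = e^(−1.72×2.360) = 0.01726.
D = 4.731 × (0.6312 − 0.01726) + 1.35 × 0.01726 = 2.904 + 0.02330 = 2.928 mg/L.

D ≈ 2.93 mg/L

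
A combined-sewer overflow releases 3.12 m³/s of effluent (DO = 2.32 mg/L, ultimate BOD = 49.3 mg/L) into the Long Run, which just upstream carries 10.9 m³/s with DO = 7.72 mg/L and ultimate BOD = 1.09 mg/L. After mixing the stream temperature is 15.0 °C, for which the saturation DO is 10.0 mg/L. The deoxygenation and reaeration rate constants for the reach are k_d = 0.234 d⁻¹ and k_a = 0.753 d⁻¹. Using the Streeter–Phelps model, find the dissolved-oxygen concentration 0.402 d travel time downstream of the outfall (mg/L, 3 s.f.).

Mixed DO = (10.9×7.72 + 3.12×2.32)/(10.9+3.12) = 91.39/14.02 = 6.518 mg/L.
Mixed L₀ = (10.9×1.09 + 3.12×49.3)/(14.02) = 165.7/14.02 = 11.82 mg/L.
Initial deficit D₀ = C_s − DO₀ = 10.0 − 6.518 = 3.482 mg/L.
D(0.402) = [0.234×11.82/(0.753−0.234)](e^(−0.234×0.402) − e^(−0.753×0.402)) + 3.482 e^(−0.753×0.402)
= 5.329 × (0.9102 − 0.7388) + 3.482 × 0.7388 = 3.486 mg/L.
DO = 10.0 − 3.486 = 6.514 mg/L.

DO ≈ 6.51 mg/L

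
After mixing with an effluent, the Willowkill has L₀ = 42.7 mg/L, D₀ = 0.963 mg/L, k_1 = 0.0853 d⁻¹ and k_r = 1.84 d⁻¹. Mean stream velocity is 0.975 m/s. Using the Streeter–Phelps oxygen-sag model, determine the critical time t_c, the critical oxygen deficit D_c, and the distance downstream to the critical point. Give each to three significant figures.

At the critical point dD/dt = 0, so k_1 L₀ e^(−k_1 t) = k_r D. Substituting D(t) from the Streeter–Phelps equation and solving for t gives
t_c = ln[(k_r/k_1)(1 − D₀(k_r−k_1)/(k_1 L₀))] / (k_r−k_1).
Here k_r−k_1 = 1.755 d⁻¹ and 1 − D₀(k_r−k_1)/(k_1 L₀) = 1 − 0.963×1.755/(0.0853×42.7) = 0.5361, so
t_c = ln(21.57 × 0.5361) / 1.755 = 2.448 / 1.755 = 1.395 d.
D_c = (k_1/k_r) L₀ e^(−k_1 t_c) = (0.0853/1.84) × 42.7 × e^(−0.0853×1.395) = 0.04636 × 42.7 × 0.8878 = 1.757 mg/L.
x_c = v t_c = 0.975 m/s × 1.395 d × 86400 s/d = 117500 m ≈ 118 km.

t_c ≈ 1.40 d; D_c ≈ 1.76 mg/L; x_c ≈ 118 km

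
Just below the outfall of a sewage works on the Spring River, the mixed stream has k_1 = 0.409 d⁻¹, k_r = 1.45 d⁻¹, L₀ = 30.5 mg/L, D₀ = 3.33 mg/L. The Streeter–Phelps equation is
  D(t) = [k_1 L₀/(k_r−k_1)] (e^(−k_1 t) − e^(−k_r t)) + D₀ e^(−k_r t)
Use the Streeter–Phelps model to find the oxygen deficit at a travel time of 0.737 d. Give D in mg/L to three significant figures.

k_1 L₀/(k_r−k_1) = 0.409×30.5/(1.45−0.409) = 12.47/1.041 = 11.98 mg/L.
e^(−k_1 t) = e^(−0.409×0.7370) = 0.7398; e^(−k_r t) = e^(−1.45×0.7370) = 0.3435.
D = 11.98 × (0.7398 − 0.3435) + 3.33 × 0.3435 = 4.749 + 1.144 = 5.893 mg/L.

D ≈ 5.89 mg/L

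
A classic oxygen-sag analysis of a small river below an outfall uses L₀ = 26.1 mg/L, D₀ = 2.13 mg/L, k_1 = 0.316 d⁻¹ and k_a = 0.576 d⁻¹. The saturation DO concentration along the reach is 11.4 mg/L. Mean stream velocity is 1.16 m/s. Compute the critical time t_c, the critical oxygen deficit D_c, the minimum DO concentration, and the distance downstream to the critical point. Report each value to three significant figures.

t_c ≈ 2.04 d; D_c ≈ 7.51 mg/L; min DO ≈ 3.89 mg/L; x_c ≈ 205 km

At the critical point dD/dt = 0, so k_1 L₀ e^(−k_1 t) = k_a D. Substituting D(t) from the Streeter–Phelps equation and solving for t gives
t_c = ln[(k_a/k_1)(1 − D₀(k_a−k_1)/(k_1 L₀))] / (k_a−k_1).
Here k_a−k_1 = 0.2600 d⁻¹ and 1 − D₀(k_a−k_1)/(k_1 L₀) = 1 − 2.13×0.2600/(0.316×26.1) = 0.9329, so
t_c = ln(1.823 × 0.9329) / 0.2600 = 0.5309 / 0.2600 = 2.042 d.
L(t_c) = L₀ e^(−k_1 t_c) = 26.1 × 0.5246 = 13.69 mg/L, and at the critical point k_a D_c = k_1 L, so D_c = (0.316/0.576) × 13.69 = 7.511 mg/L.
Minimum DO = C_s − D_c = 11.4 − 7.511 = 3.889 mg/L.
x_c = v t_c = 1.16 m/s × 2.042 d × 86400 s/d = 204600 m ≈ 205 km.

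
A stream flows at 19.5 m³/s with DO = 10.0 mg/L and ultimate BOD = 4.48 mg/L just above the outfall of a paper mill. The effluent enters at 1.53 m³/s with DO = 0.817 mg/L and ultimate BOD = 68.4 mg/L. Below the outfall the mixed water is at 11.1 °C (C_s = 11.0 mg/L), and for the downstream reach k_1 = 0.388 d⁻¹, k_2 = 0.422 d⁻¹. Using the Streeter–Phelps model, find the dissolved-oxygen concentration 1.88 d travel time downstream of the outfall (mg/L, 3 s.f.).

DO ≈ 7.13 mg/L

Mixed DO = (19.5×10.0 + 1.53×0.817)/(19.5+1.53) = 196.3/21.03 = 9.332 mg/L.
Mixed L₀ = (19.5×4.48 + 1.53×68.4)/(21.03) = 192.0/21.03 = 9.130 mg/L.
Initial deficit D₀ = C_s − DO₀ = 11.0 − 9.332 = 1.668 mg/L.
D(1.88) = [0.388×9.130/(0.422−0.388)](e^(−0.388×1.88) − e^(−0.422×1.88)) + 1.668 e^(−0.422×1.88)
= 104.2 × (0.4822 − 0.4523) + 1.668 × 0.4523 = 3.865 mg/L.
DO = 11.0 − 3.865 = 7.135 mg/L.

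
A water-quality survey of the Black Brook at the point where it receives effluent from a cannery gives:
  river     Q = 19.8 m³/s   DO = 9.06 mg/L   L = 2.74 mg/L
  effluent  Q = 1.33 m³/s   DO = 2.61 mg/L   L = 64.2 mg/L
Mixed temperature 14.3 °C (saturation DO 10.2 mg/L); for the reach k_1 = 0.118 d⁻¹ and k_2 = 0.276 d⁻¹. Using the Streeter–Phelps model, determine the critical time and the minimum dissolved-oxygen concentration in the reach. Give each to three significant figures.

Mixed DO = (19.8×9.06 + 1.33×2.61)/(19.8+1.33) = 182.9/21.13 = 8.654 mg/L.
Mixed L₀ = (19.8×2.74 + 1.33×64.2)/(21.13) = 139.6/21.13 = 6.609 mg/L.
Initial deficit D₀ = C_s − DO₀ = 10.2 − 8.654 = 1.546 mg/L.
t_c = (1/0.1580) ln[(0.276/0.118)(1 − 1.546×0.1580/(0.118×6.609))] = 6.329 × ln(1.606) = 3.000 d.
D_c = (0.118/0.276) × 6.609 × e^(−0.118×3.000) = 0.4275 × 6.609 × 0.7019 = 1.983 mg/L.
Minimum DO = 10.2 − 1.983 = 8.217 mg/L.

t_c ≈ 3.00 d; minimum DO ≈ 8.22 mg/L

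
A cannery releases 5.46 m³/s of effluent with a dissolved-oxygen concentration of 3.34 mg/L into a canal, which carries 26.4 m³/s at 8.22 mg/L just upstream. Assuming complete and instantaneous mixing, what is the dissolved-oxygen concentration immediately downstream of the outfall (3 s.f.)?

7.38 mg/L

Flow-weighted mixing: C = (Q_r C_r + Q_w C_w)/(Q_r + Q_w)
= (26.4×8.22 + 5.46×3.34)/(26.4 + 5.46) = 235.2/31.86 = 7.384 mg/L.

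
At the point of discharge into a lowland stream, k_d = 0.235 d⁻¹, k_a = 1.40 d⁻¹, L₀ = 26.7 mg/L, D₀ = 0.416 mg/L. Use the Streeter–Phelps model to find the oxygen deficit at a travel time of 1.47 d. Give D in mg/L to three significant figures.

D ≈ 3.18 mg/L

k_d L₀/(k_a−k_d) = 0.235×26.7/(1.40−0.235) = 6.274/1.165 = 5.386 mg/L.
e^(−k_d t) = e^(−0.235×1.470) = 0.7079; e^(−k_a t) = e^(−1.40×1.470) = 0.1277.
D = 5.386 × (0.7079 − 0.1277) + 0.416 × 0.1277 = 3.125 + 0.05313 = 3.178 mg/L.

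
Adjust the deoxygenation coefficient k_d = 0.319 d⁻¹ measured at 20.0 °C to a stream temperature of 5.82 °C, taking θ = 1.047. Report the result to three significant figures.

k_d(T₂) = k_d(T₁) · θ^(T₂−T₁) = 0.319 × 1.047^(5.82−20.0)
= 0.319 × 1.047^-14.2 = 0.319 × 0.5214 = 0.1663 d⁻¹.

k_d ≈ 0.166 d⁻¹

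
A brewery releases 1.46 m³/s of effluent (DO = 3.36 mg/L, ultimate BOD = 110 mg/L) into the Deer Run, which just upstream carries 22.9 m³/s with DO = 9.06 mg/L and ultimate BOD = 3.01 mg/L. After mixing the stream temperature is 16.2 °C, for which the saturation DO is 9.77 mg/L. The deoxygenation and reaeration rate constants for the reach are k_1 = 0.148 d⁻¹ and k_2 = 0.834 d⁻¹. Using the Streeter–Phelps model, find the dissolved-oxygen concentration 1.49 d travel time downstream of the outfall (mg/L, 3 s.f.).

Mixed DO = (22.9×9.06 + 1.46×3.36)/(22.9+1.46) = 212.4/24.36 = 8.718 mg/L.
Mixed L₀ = (22.9×3.01 + 1.46×110)/(24.36) = 229.5/24.36 = 9.422 mg/L.
Initial deficit D₀ = C_s − DO₀ = 9.77 − 8.718 = 1.052 mg/L.
D(1.49) = [0.148×9.422/(0.834−0.148)](e^(−0.148×1.49) − e^(−0.834×1.49)) + 1.052 e^(−0.834×1.49)
= 2.033 × (0.8021 − 0.2886) + 1.052 × 0.2886 = 1.347 mg/L.
DO = 9.77 − 1.347 = 8.423 mg/L.

DO ≈ 8.42 mg/L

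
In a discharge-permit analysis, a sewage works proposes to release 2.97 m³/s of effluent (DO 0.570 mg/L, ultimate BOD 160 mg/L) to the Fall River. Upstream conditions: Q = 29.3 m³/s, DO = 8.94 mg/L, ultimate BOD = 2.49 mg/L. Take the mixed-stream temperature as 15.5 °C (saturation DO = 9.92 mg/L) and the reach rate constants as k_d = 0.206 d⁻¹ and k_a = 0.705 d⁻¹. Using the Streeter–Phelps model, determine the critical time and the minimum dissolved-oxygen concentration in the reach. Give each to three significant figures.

t_c ≈ 1.89 d; minimum DO ≈ 6.56 mg/L

Mixed DO = (29.3×8.94 + 2.97×0.570)/(29.3+2.97) = 263.6/32.27 = 8.170 mg/L.
Mixed L₀ = (29.3×2.49 + 2.97×160)/(32.27) = 548.2/32.27 = 16.99 mg/L.
Initial deficit D₀ = C_s − DO₀ = 9.92 − 8.170 = 1.750 mg/L.
t_c = (1/0.4990) ln[(0.705/0.206)(1 − 1.750×0.4990/(0.206×16.99))] = 2.004 × ln(2.568) = 1.890 d.
D_c = (0.206/0.705) × 16.99 × e^(−0.206×1.890) = 0.2922 × 16.99 × 0.6775 = 3.363 mg/L.
Minimum DO = 9.92 − 3.363 = 6.557 mg/L.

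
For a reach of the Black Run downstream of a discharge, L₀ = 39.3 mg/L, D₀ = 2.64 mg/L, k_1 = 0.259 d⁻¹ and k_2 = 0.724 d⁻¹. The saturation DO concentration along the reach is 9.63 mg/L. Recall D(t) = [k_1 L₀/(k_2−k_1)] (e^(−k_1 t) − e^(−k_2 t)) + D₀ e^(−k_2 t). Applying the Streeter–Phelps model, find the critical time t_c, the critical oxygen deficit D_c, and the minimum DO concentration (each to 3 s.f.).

t_c = [1/(k_2−k_1)] ln[(k_2/k_1)(1 − D₀(k_2−k_1)/(k_1 L₀))]
= [1/(0.724−0.259)] ln[(0.724/0.259)(1 − 2.64×0.4650/(0.259×39.3))]
= (1/0.4650) ln[2.795 × 0.8794] = 2.151 × ln(2.458) = 2.151 × 0.8994 = 1.934 d.
D_c = (k_1/k_2) L₀ e^(−k_1 t_c) = (0.259/0.724) × 39.3 × e^(−0.259×1.934) = 0.3577 × 39.3 × 0.6059 = 8.519 mg/L.
Minimum DO = C_s − D_c = 9.63 − 8.519 = 1.111 mg/L.

t_c ≈ 1.93 d; D_c ≈ 8.52 mg/L; min DO ≈ 1.11 mg/L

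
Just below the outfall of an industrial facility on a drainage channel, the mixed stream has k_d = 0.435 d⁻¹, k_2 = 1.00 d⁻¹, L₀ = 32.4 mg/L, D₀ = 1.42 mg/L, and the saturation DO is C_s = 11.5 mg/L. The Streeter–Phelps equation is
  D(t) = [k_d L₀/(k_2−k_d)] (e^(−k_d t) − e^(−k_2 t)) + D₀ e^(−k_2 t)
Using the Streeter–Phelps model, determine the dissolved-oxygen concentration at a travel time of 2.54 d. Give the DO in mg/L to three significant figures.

k_d L₀/(k_2−k_d) = 0.435×32.4/(1.00−0.435) = 14.09/0.5650 = 24.95 mg/L.
e^(−k_d t) = e^(−0.435×2.540) = 0.3312; e^(−k_2 t) = e^(−1.00×2.540) = 0.07887.
D = 24.95 × (0.3312 − 0.07887) + 1.42 × 0.07887 = 6.296 + 0.1120 = 6.408 mg/L.
DO = C_s − D = 11.5 − 6.408 = 5.092 mg/L.

DO ≈ 5.09 mg/L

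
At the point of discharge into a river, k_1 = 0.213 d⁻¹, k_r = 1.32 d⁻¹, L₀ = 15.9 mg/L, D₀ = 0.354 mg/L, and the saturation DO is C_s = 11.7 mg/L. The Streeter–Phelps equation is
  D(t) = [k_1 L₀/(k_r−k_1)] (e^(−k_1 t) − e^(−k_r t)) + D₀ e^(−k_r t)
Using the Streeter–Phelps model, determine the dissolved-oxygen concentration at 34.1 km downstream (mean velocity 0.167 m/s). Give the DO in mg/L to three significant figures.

DO ≈ 9.97 mg/L

Travel time t = x/v = 34.1 km / (0.167 m/s) = 34100 m / 0.167 m/s = 204200 s = 2.363 d.
k_1 L₀/(k_r−k_1) = 0.213×15.9/(1.32−0.213) = 3.387/1.107 = 3.059 mg/L.
e^(−k_1 t) = e^(−0.213×2.363) = 0.6045; e^(−k_r t) = e^(−1.32×2.363) = 0.04418.
D = 3.059 × (0.6045 − 0.04418) + 0.354 × 0.04418 = 1.714 + 0.01564 = 1.730 mg/L.
DO = C_s − D = 11.7 − 1.730 = 9.970 mg/L.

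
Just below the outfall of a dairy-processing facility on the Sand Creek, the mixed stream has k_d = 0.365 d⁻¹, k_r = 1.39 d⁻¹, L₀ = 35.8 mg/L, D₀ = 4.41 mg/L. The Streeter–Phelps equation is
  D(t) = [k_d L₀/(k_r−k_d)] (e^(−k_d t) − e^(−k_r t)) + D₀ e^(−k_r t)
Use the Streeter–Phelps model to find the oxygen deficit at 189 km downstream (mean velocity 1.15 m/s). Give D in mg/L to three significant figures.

D ≈ 5.77 mg/L

Travel time t = x/v = 189 km / (1.15 m/s) = 189000 m / 1.15 m/s = 164300 s = 1.902 d.
k_d L₀/(k_r−k_d) = 0.365×35.8/(1.39−0.365) = 13.07/1.025 = 12.75 mg/L.
e^(−k_d t) = e^(−0.365×1.902) = 0.4994; e^(−k_r t) = e^(−1.39×1.902) = 0.07107.
D = 12.75 × (0.4994 − 0.07107) + 4.41 × 0.07107 = 5.461 + 0.3134 = 5.774 mg/L.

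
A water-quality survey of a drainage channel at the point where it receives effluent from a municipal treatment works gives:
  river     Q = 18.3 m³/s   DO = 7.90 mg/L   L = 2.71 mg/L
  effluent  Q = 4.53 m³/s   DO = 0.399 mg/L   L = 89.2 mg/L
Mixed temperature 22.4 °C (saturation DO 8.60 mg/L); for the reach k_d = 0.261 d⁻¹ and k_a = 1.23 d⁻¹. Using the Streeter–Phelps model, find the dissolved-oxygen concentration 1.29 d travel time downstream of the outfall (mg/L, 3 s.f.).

DO ≈ 5.43 mg/L

Mixed DO = (18.3×7.90 + 4.53×0.399)/(18.3+4.53) = 146.4/22.83 = 6.412 mg/L.
Mixed L₀ = (18.3×2.71 + 4.53×89.2)/(22.83) = 453.7/22.83 = 19.87 mg/L.
Initial deficit D₀ = C_s − DO₀ = 8.60 − 6.412 = 2.188 mg/L.
D(1.29) = [0.261×19.87/(1.23−0.261)](e^(−0.261×1.29) − e^(−1.23×1.29)) + 2.188 e^(−1.23×1.29)
= 5.352 × (0.7141 − 0.2046) + 2.188 × 0.2046 = 3.175 mg/L.
DO = 8.60 − 3.175 = 5.425 mg/L.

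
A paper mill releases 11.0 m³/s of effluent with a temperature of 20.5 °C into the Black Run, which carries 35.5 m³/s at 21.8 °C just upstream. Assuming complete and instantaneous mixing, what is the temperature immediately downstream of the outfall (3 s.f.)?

21.5 °C

Flow-weighted mixing: C = (Q_r C_r + Q_w C_w)/(Q_r + Q_w)
= (35.5×21.8 + 11.0×20.5)/(35.5 + 11.0) = 999.4/46.50 = 21.49 °C.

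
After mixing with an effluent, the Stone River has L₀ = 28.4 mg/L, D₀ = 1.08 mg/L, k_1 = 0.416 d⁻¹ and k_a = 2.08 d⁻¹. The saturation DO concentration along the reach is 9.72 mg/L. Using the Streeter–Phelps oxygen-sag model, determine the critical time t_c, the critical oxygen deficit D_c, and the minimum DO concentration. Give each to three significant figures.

t_c = [1/(k_a−k_1)] ln[(k_a/k_1)(1 − D₀(k_a−k_1)/(k_1 L₀))]
= [1/(2.08−0.416)] ln[(2.08/0.416)(1 − 1.08×1.664/(0.416×28.4))]
= (1/1.664) ln[5.000 × 0.8479] = 0.6010 × ln(4.239) = 0.6010 × 1.444 = 0.8680 d.
D_c = (k_1/k_a) L₀ e^(−k_1 t_c) = (0.416/2.08) × 28.4 × e^(−0.416×0.8680) = 0.2000 × 28.4 × 0.6969 = 3.958 mg/L.
Minimum DO = C_s − D_c = 9.72 − 3.958 = 5.762 mg/L.

t_c ≈ 0.868 d; D_c ≈ 3.96 mg/L; min DO ≈ 5.76 mg/L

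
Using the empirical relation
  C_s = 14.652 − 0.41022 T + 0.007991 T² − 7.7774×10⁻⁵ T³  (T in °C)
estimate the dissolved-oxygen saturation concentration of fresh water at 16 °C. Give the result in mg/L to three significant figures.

C_s = 14.652 − 0.41022×16 + 0.007991×16² − 7.7774×10⁻⁵×16³ = 9.816 mg/L.

C_s ≈ 9.82 mg/L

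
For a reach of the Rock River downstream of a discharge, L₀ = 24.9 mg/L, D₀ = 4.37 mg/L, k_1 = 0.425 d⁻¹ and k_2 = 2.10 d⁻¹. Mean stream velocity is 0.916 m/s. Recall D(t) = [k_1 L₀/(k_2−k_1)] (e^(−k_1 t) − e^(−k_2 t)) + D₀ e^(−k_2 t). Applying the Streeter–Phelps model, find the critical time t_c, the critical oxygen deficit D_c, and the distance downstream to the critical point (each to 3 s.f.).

t_c ≈ 0.251 d; D_c ≈ 4.53 mg/L; x_c ≈ 19.9 km

With k_2/k_1 = 4.941 and 1 − D₀(k_2−k_1)/(k_1 L₀) = 0.3083,
t_c = ln(4.941 × 0.3083) / (2.10 − 0.425) = ln(1.523) / 1.675 = 0.4210/1.675 = 0.2513 d.
D_c = (k_1/k_2) L₀ e^(−k_1 t_c) = (0.425/2.10) × 24.9 × e^(−0.425×0.2513) = 0.2024 × 24.9 × 0.8987 = 4.529 mg/L.
x_c = v t_c = 0.916 m/s × 0.2513 d × 86400 s/d = 19890 m ≈ 19.9 km.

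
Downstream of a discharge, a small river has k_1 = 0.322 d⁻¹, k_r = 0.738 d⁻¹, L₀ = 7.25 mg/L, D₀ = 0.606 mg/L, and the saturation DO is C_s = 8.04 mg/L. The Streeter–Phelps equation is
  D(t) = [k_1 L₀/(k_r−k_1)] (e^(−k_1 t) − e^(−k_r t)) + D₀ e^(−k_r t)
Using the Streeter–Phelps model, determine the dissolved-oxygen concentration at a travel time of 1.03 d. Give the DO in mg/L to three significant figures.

DO ≈ 6.35 mg/L

k_1 L₀/(k_r−k_1) = 0.322×7.25/(0.738−0.322) = 2.335/0.4160 = 5.612 mg/L.
e^(−k_1 t) = e^(−0.322×1.030) = 0.7177; e^(−k_r t) = e^(−0.738×1.030) = 0.4676.
D = 5.612 × (0.7177 − 0.4676) + 0.606 × 0.4676 = 1.404 + 0.2834 = 1.687 mg/L.
DO = C_s − D = 8.04 − 1.687 = 6.353 mg/L.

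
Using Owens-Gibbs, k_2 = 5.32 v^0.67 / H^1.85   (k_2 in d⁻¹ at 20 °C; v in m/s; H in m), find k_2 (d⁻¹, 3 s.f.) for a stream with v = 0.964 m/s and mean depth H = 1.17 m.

k_2 ≈ 3.88 d⁻¹

k_2 = 5.32 × 0.964^0.67 / 1.17^1.85 = 5.32 × 0.9757 / 1.337 = 3.882 d⁻¹.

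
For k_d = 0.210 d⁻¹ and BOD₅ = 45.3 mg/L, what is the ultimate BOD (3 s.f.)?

L₀ ≈ 69.7 mg/L

BOD₅ = L₀(1 − e^(−5k_d)) ⇒ L₀ = BOD₅ / (1 − e^(−5×0.210))
= 45.3 / (1 − 0.3499) = 45.3 / 0.6501 = 69.69 mg/L.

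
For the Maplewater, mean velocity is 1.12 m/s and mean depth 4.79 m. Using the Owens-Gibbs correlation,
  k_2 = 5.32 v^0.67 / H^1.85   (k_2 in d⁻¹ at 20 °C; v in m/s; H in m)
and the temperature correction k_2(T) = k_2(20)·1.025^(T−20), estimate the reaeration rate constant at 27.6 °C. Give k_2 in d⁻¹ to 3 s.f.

k_2(20) = 5.32 × 1.12^0.67 / 4.79^1.85 = 5.32 × 1.079 / 18.14 = 0.3164 d⁻¹.
k_2(27.6) = 0.3164 × 1.025^(27.6−20) = 0.3164 × 1.206 = 0.3817 d⁻¹.

k_2 ≈ 0.382 d⁻¹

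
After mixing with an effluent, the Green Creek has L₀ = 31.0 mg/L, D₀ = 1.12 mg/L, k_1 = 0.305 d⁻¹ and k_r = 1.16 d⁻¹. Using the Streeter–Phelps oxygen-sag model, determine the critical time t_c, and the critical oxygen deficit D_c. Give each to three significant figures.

With k_r/k_1 = 3.803 and 1 − D₀(k_r−k_1)/(k_1 L₀) = 0.8987,
t_c = ln(3.803 × 0.8987) / (1.16 − 0.305) = ln(3.418) / 0.8550 = 1.229/0.8550 = 1.438 d.
D_c = (k_1/k_r) L₀ e^(−k_1 t_c) = (0.305/1.16) × 31.0 × e^(−0.305×1.438) = 0.2629 × 31.0 × 0.6450 = 5.258 mg/L.

t_c ≈ 1.44 d; D_c ≈ 5.26 mg/L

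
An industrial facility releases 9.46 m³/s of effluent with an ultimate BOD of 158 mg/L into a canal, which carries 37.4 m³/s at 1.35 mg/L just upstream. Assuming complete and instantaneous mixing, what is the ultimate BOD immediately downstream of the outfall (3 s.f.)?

Flow-weighted mixing: C = (Q_r C_r + Q_w C_w)/(Q_r + Q_w)
= (37.4×1.35 + 9.46×158)/(37.4 + 9.46) = 1545/46.86 = 32.97 mg/L.

33.0 mg/L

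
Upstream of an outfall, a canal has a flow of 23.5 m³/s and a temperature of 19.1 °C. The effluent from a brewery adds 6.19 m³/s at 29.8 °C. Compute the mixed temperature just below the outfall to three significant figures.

Flow-weighted mixing: C = (Q_r C_r + Q_w C_w)/(Q_r + Q_w)
= (23.5×19.1 + 6.19×29.8)/(23.5 + 6.19) = 633.3/29.69 = 21.33 °C.

21.3 °C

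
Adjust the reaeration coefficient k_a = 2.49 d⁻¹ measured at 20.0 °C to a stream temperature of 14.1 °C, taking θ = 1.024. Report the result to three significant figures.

k_a ≈ 2.16 d⁻¹

k_a(T₂) = k_a(T₁) · θ^(T₂−T₁) = 2.49 × 1.024^(14.1−20.0)
= 2.49 × 1.024^-5.90 = 2.49 × 0.8694 = 2.165 d⁻¹.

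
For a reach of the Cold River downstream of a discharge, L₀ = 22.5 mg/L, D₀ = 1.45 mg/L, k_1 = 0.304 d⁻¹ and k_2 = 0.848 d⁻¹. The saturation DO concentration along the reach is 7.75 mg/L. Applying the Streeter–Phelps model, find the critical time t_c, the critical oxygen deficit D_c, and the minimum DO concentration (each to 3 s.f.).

t_c = [1/(k_2−k_1)] ln[(k_2/k_1)(1 − D₀(k_2−k_1)/(k_1 L₀))]
= [1/(0.848−0.304)] ln[(0.848/0.304)(1 − 1.45×0.5440/(0.304×22.5))]
= (1/0.5440) ln[2.789 × 0.8847] = 1.838 × ln(2.468) = 1.838 × 0.9033 = 1.661 d.
L(t_c) = L₀ e^(−k_1 t_c) = 22.5 × 0.6036 = 13.58 mg/L, and at the critical point k_2 D_c = k_1 L, so D_c = (0.304/0.848) × 13.58 = 4.869 mg/L.
Minimum DO = C_s − D_c = 7.75 − 4.869 = 2.881 mg/L.

t_c ≈ 1.66 d; D_c ≈ 4.87 mg/L; min DO ≈ 2.88 mg/L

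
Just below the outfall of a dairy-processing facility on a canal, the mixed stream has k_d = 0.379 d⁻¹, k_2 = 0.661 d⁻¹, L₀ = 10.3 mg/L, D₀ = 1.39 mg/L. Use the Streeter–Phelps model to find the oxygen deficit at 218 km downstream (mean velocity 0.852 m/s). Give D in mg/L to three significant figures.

Travel time t = x/v = 218 km / (0.852 m/s) = 218000 m / 0.852 m/s = 255900 s = 2.961 d.
k_d L₀/(k_2−k_d) = 0.379×10.3/(0.661−0.379) = 3.904/0.2820 = 13.84 mg/L.
e^(−k_d t) = e^(−0.379×2.961) = 0.3255; e^(−k_2 t) = e^(−0.661×2.961) = 0.1412.
D = 13.84 × (0.3255 − 0.1412) + 1.39 × 0.1412 = 2.551 + 0.1963 = 2.747 mg/L.

D ≈ 2.75 mg/L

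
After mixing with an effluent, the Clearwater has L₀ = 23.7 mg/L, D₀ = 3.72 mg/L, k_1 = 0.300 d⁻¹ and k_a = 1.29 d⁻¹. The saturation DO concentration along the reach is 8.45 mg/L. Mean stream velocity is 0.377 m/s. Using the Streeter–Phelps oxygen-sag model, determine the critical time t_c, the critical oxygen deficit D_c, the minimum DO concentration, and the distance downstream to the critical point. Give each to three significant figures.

t_c ≈ 0.736 d; D_c ≈ 4.42 mg/L; min DO ≈ 4.03 mg/L; x_c ≈ 24.0 km

At the critical point dD/dt = 0, so k_1 L₀ e^(−k_1 t) = k_a D. Substituting D(t) from the Streeter–Phelps equation and solving for t gives
t_c = ln[(k_a/k_1)(1 − D₀(k_a−k_1)/(k_1 L₀))] / (k_a−k_1).
Here k_a−k_1 = 0.9900 d⁻¹ and 1 − D₀(k_a−k_1)/(k_1 L₀) = 1 − 3.72×0.9900/(0.300×23.7) = 0.4820, so
t_c = ln(4.300 × 0.4820) / 0.9900 = 0.7289 / 0.9900 = 0.7362 d.
D_c = (k_1/k_a) L₀ e^(−k_1 t_c) = (0.300/1.29) × 23.7 × e^(−0.300×0.7362) = 0.2326 × 23.7 × 0.8018 = 4.419 mg/L.
Minimum DO = C_s − D_c = 8.45 − 4.419 = 4.031 mg/L.
x_c = v t_c = 0.377 m/s × 0.7362 d × 86400 s/d = 23980 m ≈ 24.0 km.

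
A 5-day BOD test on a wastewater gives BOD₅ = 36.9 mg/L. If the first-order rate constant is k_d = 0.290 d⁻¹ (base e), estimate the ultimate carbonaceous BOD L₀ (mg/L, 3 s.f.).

L₀ ≈ 48.2 mg/L

BOD₅ = L₀(1 − e^(−5k_d)) ⇒ L₀ = BOD₅ / (1 − e^(−5×0.290))
= 36.9 / (1 − 0.2346) = 36.9 / 0.7654 = 48.21 mg/L.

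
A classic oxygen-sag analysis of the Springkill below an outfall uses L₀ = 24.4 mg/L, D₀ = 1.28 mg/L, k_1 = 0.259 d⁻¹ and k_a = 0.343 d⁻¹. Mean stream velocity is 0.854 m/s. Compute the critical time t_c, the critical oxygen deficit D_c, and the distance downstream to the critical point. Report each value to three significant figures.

t_c ≈ 3.14 d; D_c ≈ 8.17 mg/L; x_c ≈ 232 km

t_c = [1/(k_a−k_1)] ln[(k_a/k_1)(1 − D₀(k_a−k_1)/(k_1 L₀))]
= [1/(0.343−0.259)] ln[(0.343/0.259)(1 − 1.28×0.08400/(0.259×24.4))]
= (1/0.08400) ln[1.324 × 0.9830] = 11.90 × ln(1.302) = 11.90 × 0.2637 = 3.140 d.
L(t_c) = L₀ e^(−k_1 t_c) = 24.4 × 0.4434 = 10.82 mg/L, and at the critical point k_a D_c = k_1 L, so D_c = (0.259/0.343) × 10.82 = 8.170 mg/L.
x_c = v t_c = 0.854 m/s × 3.140 d × 86400 s/d = 231700 m ≈ 232 km.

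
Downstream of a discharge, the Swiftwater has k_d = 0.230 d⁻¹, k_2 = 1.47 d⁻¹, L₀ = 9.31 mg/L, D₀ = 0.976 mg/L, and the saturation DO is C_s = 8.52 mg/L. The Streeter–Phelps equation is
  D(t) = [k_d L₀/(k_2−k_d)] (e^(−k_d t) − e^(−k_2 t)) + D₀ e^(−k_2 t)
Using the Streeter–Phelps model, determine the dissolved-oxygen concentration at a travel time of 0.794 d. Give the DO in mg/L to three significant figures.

k_d L₀/(k_2−k_d) = 0.230×9.31/(1.47−0.230) = 2.141/1.240 = 1.727 mg/L.
e^(−k_d t) = e^(−0.230×0.7940) = 0.8331; e^(−k_2 t) = e^(−1.47×0.7940) = 0.3112.
D = 1.727 × (0.8331 − 0.3112) + 0.976 × 0.3112 = 0.9011 + 0.3038 = 1.205 mg/L.
DO = C_s − D = 8.52 − 1.205 = 7.315 mg/L.

DO ≈ 7.32 mg/L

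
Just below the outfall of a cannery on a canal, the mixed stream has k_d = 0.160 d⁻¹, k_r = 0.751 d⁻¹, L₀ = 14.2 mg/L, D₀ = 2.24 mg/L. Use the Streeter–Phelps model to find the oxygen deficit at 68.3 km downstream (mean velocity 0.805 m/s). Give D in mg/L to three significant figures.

D ≈ 2.52 mg/L

Travel time t = x/v = 68.3 km / (0.805 m/s) = 68300 m / 0.805 m/s = 84840 s = 0.9820 d.
k_d L₀/(k_r−k_d) = 0.160×14.2/(0.751−0.160) = 2.272/0.5910 = 3.844 mg/L.
e^(−k_d t) = e^(−0.160×0.9820) = 0.8546; e^(−k_r t) = e^(−0.751×0.9820) = 0.4783.
D = 3.844 × (0.8546 − 0.4783) + 2.24 × 0.4783 = 1.447 + 1.071 = 2.518 mg/L.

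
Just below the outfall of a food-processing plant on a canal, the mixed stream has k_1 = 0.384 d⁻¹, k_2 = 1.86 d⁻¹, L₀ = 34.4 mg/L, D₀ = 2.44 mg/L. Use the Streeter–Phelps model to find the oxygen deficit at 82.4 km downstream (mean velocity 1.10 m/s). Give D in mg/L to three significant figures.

Travel time t = x/v = 82.4 km / (1.10 m/s) = 82400 m / 1.10 m/s = 74910 s = 0.8670 d.
k_1 L₀/(k_2−k_1) = 0.384×34.4/(1.86−0.384) = 13.21/1.476 = 8.950 mg/L.
e^(−k_1 t) = e^(−0.384×0.8670) = 0.7168; e^(−k_2 t) = e^(−1.86×0.8670) = 0.1994.
D = 8.950 × (0.7168 − 0.1994) + 2.44 × 0.1994 = 4.631 + 0.4864 = 5.117 mg/L.

D ≈ 5.12 mg/L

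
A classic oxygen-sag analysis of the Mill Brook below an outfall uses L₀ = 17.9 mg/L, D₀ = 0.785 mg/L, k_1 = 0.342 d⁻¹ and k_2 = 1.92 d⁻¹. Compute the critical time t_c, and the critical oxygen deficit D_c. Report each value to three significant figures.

At the critical point dD/dt = 0, so k_1 L₀ e^(−k_1 t) = k_2 D. Substituting D(t) from the Streeter–Phelps equation and solving for t gives
t_c = ln[(k_2/k_1)(1 − D₀(k_2−k_1)/(k_1 L₀))] / (k_2−k_1).
Here k_2−k_1 = 1.578 d⁻¹ and 1 − D₀(k_2−k_1)/(k_1 L₀) = 1 − 0.785×1.578/(0.342×17.9) = 0.7977, so
t_c = ln(5.614 × 0.7977) / 1.578 = 1.499 / 1.578 = 0.9501 d.
L(t_c) = L₀ e^(−k_1 t_c) = 17.9 × 0.7226 = 12.93 mg/L, and at the critical point k_2 D_c = k_1 L, so D_c = (0.342/1.92) × 12.93 = 2.304 mg/L.

t_c ≈ 0.950 d; D_c ≈ 2.30 mg/L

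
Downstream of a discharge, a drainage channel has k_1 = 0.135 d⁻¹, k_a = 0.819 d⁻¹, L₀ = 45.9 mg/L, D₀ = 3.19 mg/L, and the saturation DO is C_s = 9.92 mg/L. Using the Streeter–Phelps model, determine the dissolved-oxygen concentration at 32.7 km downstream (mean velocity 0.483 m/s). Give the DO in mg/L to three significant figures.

Travel time t = x/v = 32.7 km / (0.483 m/s) = 32700 m / 0.483 m/s = 67700 s = 0.7836 d.
k_1 L₀/(k_a−k_1) = 0.135×45.9/(0.819−0.135) = 6.197/0.6840 = 9.059 mg/L.
e^(−k_1 t) = e^(−0.135×0.7836) = 0.8996; e^(−k_a t) = e^(−0.819×0.7836) = 0.5264.
D = 9.059 × (0.8996 − 0.5264) + 3.19 × 0.5264 = 3.381 + 1.679 = 5.060 mg/L.
DO = C_s − D = 9.92 − 5.060 = 4.860 mg/L.

DO ≈ 4.86 mg/L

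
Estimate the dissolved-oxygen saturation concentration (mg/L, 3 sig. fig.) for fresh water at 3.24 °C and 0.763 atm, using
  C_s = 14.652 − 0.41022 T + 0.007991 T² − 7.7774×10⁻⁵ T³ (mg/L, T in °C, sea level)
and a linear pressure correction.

At sea level: C_s = 14.652 − 0.41022×3.24 + 0.007991×3.24² − 7.7774×10⁻⁵×3.24³ = 13.40 mg/L.
Pressure correction: C_s' = 13.40 × 0.763 = 10.23 mg/L.

C_s ≈ 10.2 mg/L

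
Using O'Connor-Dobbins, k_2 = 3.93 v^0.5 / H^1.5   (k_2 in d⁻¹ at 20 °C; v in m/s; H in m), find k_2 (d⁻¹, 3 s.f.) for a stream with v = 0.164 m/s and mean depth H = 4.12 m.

k_2 ≈ 0.190 d⁻¹

k_2 = 3.93 × 0.164^0.5 / 4.12^1.5 = 3.93 × 0.4050 / 8.363 = 0.1903 d⁻¹.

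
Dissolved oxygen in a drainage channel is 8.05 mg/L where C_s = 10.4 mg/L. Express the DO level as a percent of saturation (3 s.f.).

77.4 % saturation

% saturation = C/C_s × 100 = 8.05/10.4 × 100 = 77.4 %.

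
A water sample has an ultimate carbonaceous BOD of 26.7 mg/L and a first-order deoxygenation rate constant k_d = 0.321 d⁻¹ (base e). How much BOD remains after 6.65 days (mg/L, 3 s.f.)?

L ≈ 3.16 mg/L

L_t = L₀ e^(−k_d t) = 26.7 × e^(−0.321×6.65) = 26.7 × 0.1183 = 3.158 mg/L.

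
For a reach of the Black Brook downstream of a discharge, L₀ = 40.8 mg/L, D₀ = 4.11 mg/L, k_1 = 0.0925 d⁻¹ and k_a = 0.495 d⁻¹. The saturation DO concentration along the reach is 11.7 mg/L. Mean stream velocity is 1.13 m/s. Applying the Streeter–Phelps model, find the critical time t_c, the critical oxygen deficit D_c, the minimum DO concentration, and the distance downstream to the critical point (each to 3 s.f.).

With k_a/k_1 = 5.351 and 1 − D₀(k_a−k_1)/(k_1 L₀) = 0.5617,
t_c = ln(5.351 × 0.5617) / (0.495 − 0.0925) = ln(3.006) / 0.4025 = 1.101/0.4025 = 2.734 d.
D_c = (k_1/k_a) L₀ e^(−k_1 t_c) = (0.0925/0.495) × 40.8 × e^(−0.0925×2.734) = 0.1869 × 40.8 × 0.7765 = 5.921 mg/L.
Minimum DO = C_s − D_c = 11.7 − 5.921 = 5.779 mg/L.
x_c = v t_c = 1.13 m/s × 2.734 d × 86400 s/d = 266900 m ≈ 267 km.

t_c ≈ 2.73 d; D_c ≈ 5.92 mg/L; min DO ≈ 5.78 mg/L; x_c ≈ 267 km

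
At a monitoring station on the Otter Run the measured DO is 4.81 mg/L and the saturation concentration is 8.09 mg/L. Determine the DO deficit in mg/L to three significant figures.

D ≈ 3.28 mg/L

D = C_s − C = 8.09 − 4.81 = 3.28 mg/L.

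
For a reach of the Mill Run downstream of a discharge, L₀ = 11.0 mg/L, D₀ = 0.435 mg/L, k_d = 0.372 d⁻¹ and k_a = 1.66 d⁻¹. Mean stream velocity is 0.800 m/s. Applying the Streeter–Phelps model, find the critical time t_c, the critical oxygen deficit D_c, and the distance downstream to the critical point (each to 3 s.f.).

t_c ≈ 1.05 d; D_c ≈ 1.67 mg/L; x_c ≈ 72.4 km

With k_a/k_d = 4.462 and 1 − D₀(k_a−k_d)/(k_d L₀) = 0.8631,
t_c = ln(4.462 × 0.8631) / (1.66 − 0.372) = ln(3.851) / 1.288 = 1.348/1.288 = 1.047 d.
L(t_c) = L₀ e^(−k_d t_c) = 11.0 × 0.6774 = 7.452 mg/L, and at the critical point k_a D_c = k_d L, so D_c = (0.372/1.66) × 7.452 = 1.670 mg/L.
x_c = v t_c = 0.800 m/s × 1.047 d × 86400 s/d = 72360 m ≈ 72.4 km.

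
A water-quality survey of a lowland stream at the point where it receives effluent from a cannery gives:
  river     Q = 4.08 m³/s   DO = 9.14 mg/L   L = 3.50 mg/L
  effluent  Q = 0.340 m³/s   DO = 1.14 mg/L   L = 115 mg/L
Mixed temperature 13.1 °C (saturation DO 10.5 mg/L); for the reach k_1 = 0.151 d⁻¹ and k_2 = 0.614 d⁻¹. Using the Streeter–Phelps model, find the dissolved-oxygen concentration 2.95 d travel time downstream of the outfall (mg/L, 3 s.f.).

DO ≈ 8.30 mg/L

Mixed DO = (4.08×9.14 + 0.340×1.14)/(4.08+0.340) = 37.68/4.420 = 8.525 mg/L.
Mixed L₀ = (4.08×3.50 + 0.340×115)/(4.420) = 53.38/4.420 = 12.08 mg/L.
Initial deficit D₀ = C_s − DO₀ = 10.5 − 8.525 = 1.975 mg/L.
D(2.95) = [0.151×12.08/(0.614−0.151)](e^(−0.151×2.95) − e^(−0.614×2.95)) + 1.975 e^(−0.614×2.95)
= 3.939 × (0.6405 − 0.1634) + 1.975 × 0.1634 = 2.202 mg/L.
DO = 10.5 − 2.202 = 8.298 mg/L.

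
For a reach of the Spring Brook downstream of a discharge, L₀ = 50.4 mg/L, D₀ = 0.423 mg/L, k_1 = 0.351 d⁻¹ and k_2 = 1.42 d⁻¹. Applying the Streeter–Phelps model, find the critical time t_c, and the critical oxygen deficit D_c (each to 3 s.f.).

t_c ≈ 1.28 d; D_c ≈ 7.94 mg/L

t_c = [1/(k_2−k_1)] ln[(k_2/k_1)(1 − D₀(k_2−k_1)/(k_1 L₀))]
= [1/(1.42−0.351)] ln[(1.42/0.351)(1 − 0.423×1.069/(0.351×50.4))]
= (1/1.069) ln[4.046 × 0.9744] = 0.9355 × ln(3.942) = 0.9355 × 1.372 = 1.283 d.
D_c = (k_1/k_2) L₀ e^(−k_1 t_c) = (0.351/1.42) × 50.4 × e^(−0.351×1.283) = 0.2472 × 50.4 × 0.6374 = 7.940 mg/L.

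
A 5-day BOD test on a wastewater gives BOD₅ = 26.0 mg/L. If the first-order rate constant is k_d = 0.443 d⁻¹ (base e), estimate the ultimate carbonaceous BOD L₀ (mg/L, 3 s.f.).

L₀ ≈ 29.2 mg/L

BOD₅ = L₀(1 − e^(−5k_d)) ⇒ L₀ = BOD₅ / (1 − e^(−5×0.443))
= 26.0 / (1 − 0.1092) = 26.0 / 0.8908 = 29.19 mg/L.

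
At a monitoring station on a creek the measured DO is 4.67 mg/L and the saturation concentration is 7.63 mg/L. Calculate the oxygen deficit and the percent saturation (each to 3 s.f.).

D = C_s − C = 7.63 − 4.67 = 2.96 mg/L.
% saturation = 4.67/7.63 × 100 = 61.2 %.

D ≈ 2.96 mg/L; 61.2 % saturation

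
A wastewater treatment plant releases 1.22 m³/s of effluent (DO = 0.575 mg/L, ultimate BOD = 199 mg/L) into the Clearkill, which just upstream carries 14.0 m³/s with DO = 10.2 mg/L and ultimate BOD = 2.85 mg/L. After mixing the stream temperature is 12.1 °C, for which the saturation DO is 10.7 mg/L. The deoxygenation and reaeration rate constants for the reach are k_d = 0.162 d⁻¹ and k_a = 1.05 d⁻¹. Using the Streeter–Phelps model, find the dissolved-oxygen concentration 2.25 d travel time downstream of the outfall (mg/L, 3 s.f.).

Mixed DO = (14.0×10.2 + 1.22×0.575)/(14.0+1.22) = 143.5/15.22 = 9.428 mg/L.
Mixed L₀ = (14.0×2.85 + 1.22×199)/(15.22) = 282.7/15.22 = 18.57 mg/L.
Initial deficit D₀ = C_s − DO₀ = 10.7 − 9.428 = 1.272 mg/L.
D(2.25) = [0.162×18.57/(1.05−0.162)](e^(−0.162×2.25) − e^(−1.05×2.25)) + 1.272 e^(−1.05×2.25)
= 3.388 × (0.6945 − 0.09418) + 1.272 × 0.09418 = 2.154 mg/L.
DO = 10.7 − 2.154 = 8.546 mg/L.

DO ≈ 8.55 mg/L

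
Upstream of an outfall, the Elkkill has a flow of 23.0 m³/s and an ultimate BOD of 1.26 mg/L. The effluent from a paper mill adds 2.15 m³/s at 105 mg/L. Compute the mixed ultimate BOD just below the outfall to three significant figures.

Flow-weighted mixing: C = (Q_r C_r + Q_w C_w)/(Q_r + Q_w)
= (23.0×1.26 + 2.15×105)/(23.0 + 2.15) = 254.7/25.15 = 10.13 mg/L.

10.1 mg/L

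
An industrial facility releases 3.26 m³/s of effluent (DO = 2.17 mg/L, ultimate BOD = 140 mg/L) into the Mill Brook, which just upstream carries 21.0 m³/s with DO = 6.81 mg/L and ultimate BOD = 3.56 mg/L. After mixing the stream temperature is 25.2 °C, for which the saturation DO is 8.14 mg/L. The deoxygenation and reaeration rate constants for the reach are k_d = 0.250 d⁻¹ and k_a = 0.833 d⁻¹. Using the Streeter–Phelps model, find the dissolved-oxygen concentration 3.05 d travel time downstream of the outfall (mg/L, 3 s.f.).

Mixed DO = (21.0×6.81 + 3.26×2.17)/(21.0+3.26) = 150.1/24.26 = 6.186 mg/L.
Mixed L₀ = (21.0×3.56 + 3.26×140)/(24.26) = 531.2/24.26 = 21.89 mg/L.
Initial deficit D₀ = C_s − DO₀ = 8.14 − 6.186 = 1.954 mg/L.
D(3.05) = [0.250×21.89/(0.833−0.250)](e^(−0.250×3.05) − e^(−0.833×3.05)) + 1.954 e^(−0.833×3.05)
= 9.389 × (0.4665 − 0.07882) + 1.954 × 0.07882 = 3.794 mg/L.
DO = 8.14 − 3.794 = 4.346 mg/L.

DO ≈ 4.35 mg/L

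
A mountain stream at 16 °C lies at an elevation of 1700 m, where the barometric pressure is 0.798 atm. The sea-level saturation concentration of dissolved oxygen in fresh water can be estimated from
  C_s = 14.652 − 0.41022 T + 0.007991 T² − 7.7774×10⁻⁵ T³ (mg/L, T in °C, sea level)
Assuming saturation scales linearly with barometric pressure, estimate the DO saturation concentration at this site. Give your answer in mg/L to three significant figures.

At sea level: C_s = 14.652 − 0.41022×16 + 0.007991×16² − 7.7774×10⁻⁵×16³ = 9.816 mg/L.
Pressure correction: C_s' = 9.816 × 0.798 = 7.833 mg/L.

C_s ≈ 7.83 mg/L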